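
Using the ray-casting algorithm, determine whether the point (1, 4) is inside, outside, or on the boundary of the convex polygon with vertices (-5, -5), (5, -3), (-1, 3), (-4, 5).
The point (1, 4) lies strictly outside the polygon

Cast a horizontal ray to the right from the query point and count how many polygon edges it crosses (each edge strictly once or zero times, handled with the usual half-open convention). 
Parity of crossings → even ⇒ outside.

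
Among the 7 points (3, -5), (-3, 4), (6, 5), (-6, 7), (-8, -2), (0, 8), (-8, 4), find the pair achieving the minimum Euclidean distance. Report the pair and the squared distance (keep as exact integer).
Pair = ((-6, 7), (-8, 4)); squared distance = 13

Compute all C(7, 2) = 21 pairwise squared distances (x_i − x_j)² + (y_i − y_j)². The minimum is 13, attained by the pair ((-6, 7), (-8, 4)).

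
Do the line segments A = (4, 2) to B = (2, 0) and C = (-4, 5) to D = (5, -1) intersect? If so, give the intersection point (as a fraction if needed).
Yes; intersection at (13/5, 3/5) (t = 7/10 on AB, s = 11/15 on CD)

Parametrize AB as A + t(B − A) = (4 + -2 t, 2 + -2 t) and CD as C + s(D − C) = (-4 + 9 s, 5 + -6 s). Solve the linear system for (t, s). Determinant = -30 ≠ 0, so a unique intersection of the containing lines exists. Solution: t = 7/10, s = 11/15 — both in [0, 1], so the segments cross. Intersection point: (13/5, 3/5).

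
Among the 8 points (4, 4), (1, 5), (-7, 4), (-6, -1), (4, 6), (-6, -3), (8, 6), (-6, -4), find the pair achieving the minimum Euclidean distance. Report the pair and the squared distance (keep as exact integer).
Pair = ((-6, -3), (-6, -4)); squared distance = 1

Compute all C(8, 2) = 28 pairwise squared distances (x_i − x_j)² + (y_i − y_j)². The minimum is 1, attained by the pair ((-6, -3), (-6, -4)).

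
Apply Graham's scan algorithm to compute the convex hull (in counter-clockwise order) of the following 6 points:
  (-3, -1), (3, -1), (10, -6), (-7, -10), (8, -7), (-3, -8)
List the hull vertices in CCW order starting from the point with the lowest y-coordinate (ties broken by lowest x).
Hull (CCW) = [(-7, -10), (8, -7), (10, -6), (3, -1), (-3, -1)]

Graham scan procedure:
  1. Find the pivot p₀ = point with lowest y (tie → lowest x): (-7, -10).
  2. Sort the remaining points by polar angle around p₀.
  3. Walk through sorted points, maintaining a stack; pop the top while the last three entries make a non-left turn (cross product ≤ 0).
  4. Final stack is the convex hull in CCW order: (-7, -10), (8, -7), (10, -6), (3, -1), (-3, -1).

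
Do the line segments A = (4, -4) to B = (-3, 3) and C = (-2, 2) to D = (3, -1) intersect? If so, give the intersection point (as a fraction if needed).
Yes; intersection at (-2, 2) (t = 6/7 on AB, s = 0 on CD)

Parametrize AB as A + t(B − A) = (4 + -7 t, -4 + 7 t) and CD as C + s(D − C) = (-2 + 5 s, 2 + -3 s). Solve the linear system for (t, s). Determinant = 14 ≠ 0, so a unique intersection of the containing lines exists. Solution: t = 6/7, s = 0 — both in [0, 1], so the segments cross. Intersection point: (-2, 2).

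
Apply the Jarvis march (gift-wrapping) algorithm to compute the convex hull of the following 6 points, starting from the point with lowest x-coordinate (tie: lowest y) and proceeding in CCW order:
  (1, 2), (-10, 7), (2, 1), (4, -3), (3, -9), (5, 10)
Hull (CCW) = [(-10, 7), (3, -9), (4, -3), (5, 10)]

Jarvis march: at each step, from the current hull vertex p, select the next vertex q as the point such that every other point lies strictly to the left of (or on) the directed line p → q. (Equivalently: for every other point r, the cross product (q − p) × (r − p) ≥ 0.)
Starting point (lowest x, tie lowest y): (-10, 7). Wrap until returning to start. Resulting hull: (-10, 7), (3, -9), (4, -3), (5, 10).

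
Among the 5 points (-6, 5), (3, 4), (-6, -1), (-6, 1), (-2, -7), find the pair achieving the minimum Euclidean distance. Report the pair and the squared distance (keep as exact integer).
Pair = ((-6, -1), (-6, 1)); squared distance = 4

Compute all C(5, 2) = 10 pairwise squared distances (x_i − x_j)² + (y_i − y_j)². The minimum is 4, attained by the pair ((-6, -1), (-6, 1)).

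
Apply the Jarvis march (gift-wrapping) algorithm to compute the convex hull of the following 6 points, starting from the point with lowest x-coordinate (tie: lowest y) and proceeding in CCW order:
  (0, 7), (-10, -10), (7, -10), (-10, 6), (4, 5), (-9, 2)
Hull (CCW) = [(-10, -10), (7, -10), (4, 5), (0, 7), (-10, 6)]

Jarvis march: at each step, from the current hull vertex p, select the next vertex q as the point such that every other point lies strictly to the left of (or on) the directed line p → q. (Equivalently: for every other point r, the cross product (q − p) × (r − p) ≥ 0.)
Starting point (lowest x, tie lowest y): (-10, -10). Wrap until returning to start. Resulting hull: (-10, -10), (7, -10), (4, 5), (0, 7), (-10, 6).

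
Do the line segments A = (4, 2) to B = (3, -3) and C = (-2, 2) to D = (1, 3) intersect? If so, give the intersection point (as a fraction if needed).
No (intersection of containing lines falls outside at least one segment)

Parametrize and solve: t = -3/7, s = 15/7. At least one of these is outside [0, 1], so the segments do not intersect.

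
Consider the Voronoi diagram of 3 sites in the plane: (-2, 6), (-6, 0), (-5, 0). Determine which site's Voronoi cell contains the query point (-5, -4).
Nearest site = (-5, 0)

The Voronoi cell of site s contains exactly those query points closer to s than to any other site. Compute squared distances from q = (-5, -4) to each site:
  (-5 − -5)² + (0 − -4)² = 16
  (-6 − -5)² + (0 − -4)² = 17
  (-2 − -5)² + (6 − -4)² = 109
Minimum is attained by (-5, 0), so q lies in its Voronoi cell.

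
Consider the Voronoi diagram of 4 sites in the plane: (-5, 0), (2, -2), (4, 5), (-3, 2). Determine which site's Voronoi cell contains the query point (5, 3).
Nearest site = (4, 5)

The Voronoi cell of site s contains exactly those query points closer to s than to any other site. Compute squared distances from q = (5, 3) to each site:
  (4 − 5)² + (5 − 3)² = 5
  (2 − 5)² + (-2 − 3)² = 34
  (-3 − 5)² + (2 − 3)² = 65
  (-5 − 5)² + (0 − 3)² = 109
Minimum is attained by (4, 5), so q lies in its Voronoi cell.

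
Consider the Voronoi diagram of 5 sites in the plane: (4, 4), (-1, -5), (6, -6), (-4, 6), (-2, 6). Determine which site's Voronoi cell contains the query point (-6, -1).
Nearest site = (-1, -5)

The Voronoi cell of site s contains exactly those query points closer to s than to any other site. Compute squared distances from q = (-6, -1) to each site:
  (-1 − -6)² + (-5 − -1)² = 41
  (-4 − -6)² + (6 − -1)² = 53
  (-2 − -6)² + (6 − -1)² = 65
  (4 − -6)² + (4 − -1)² = 125
  (6 − -6)² + (-6 − -1)² = 169
Minimum is attained by (-1, -5), so q lies in its Voronoi cell.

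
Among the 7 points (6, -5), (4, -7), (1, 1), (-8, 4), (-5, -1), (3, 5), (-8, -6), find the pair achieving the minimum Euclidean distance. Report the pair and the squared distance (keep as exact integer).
Pair = ((6, -5), (4, -7)); squared distance = 8

Compute all C(7, 2) = 21 pairwise squared distances (x_i − x_j)² + (y_i − y_j)². The minimum is 8, attained by the pair ((6, -5), (4, -7)).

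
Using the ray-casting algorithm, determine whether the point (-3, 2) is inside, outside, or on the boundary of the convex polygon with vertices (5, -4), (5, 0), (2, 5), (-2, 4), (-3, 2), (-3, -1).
The point (-3, 2) lies on the polygon boundary

Boundary check: the query satisfies the collinearity and bounding-box conditions for some polygon edge, so it lies exactly on the boundary.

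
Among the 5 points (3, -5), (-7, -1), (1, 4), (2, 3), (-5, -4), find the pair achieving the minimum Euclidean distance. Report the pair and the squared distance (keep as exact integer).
Pair = ((1, 4), (2, 3)); squared distance = 2

Compute all C(5, 2) = 10 pairwise squared distances (x_i − x_j)² + (y_i − y_j)². The minimum is 2, attained by the pair ((1, 4), (2, 3)).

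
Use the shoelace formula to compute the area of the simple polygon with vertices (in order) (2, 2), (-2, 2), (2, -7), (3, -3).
Area = 45/2

Shoelace formula: Area = (1/2) |Σ_i (x_i · y_{i+1} − x_{i+1} · y_i)| (indices mod n). Compute each cross term:
  (2)(2) − (-2)(2) = 8
  (-2)(-7) − (2)(2) = 10
  (2)(-3) − (3)(-7) = 15
  (3)(2) − (2)(-3) = 12
Sum = 45, so (signed) Area = 45/2 = 45/2, |Area| = 45/2.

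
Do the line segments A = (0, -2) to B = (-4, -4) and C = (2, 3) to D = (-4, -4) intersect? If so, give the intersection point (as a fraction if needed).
Yes; intersection at (-4, -4) (t = 1 on AB, s = 1 on CD)

Parametrize AB as A + t(B − A) = (0 + -4 t, -2 + -2 t) and CD as C + s(D − C) = (2 + -6 s, 3 + -7 s). Solve the linear system for (t, s). Determinant = -16 ≠ 0, so a unique intersection of the containing lines exists. Solution: t = 1, s = 1 — both in [0, 1], so the segments cross. Intersection point: (-4, -4).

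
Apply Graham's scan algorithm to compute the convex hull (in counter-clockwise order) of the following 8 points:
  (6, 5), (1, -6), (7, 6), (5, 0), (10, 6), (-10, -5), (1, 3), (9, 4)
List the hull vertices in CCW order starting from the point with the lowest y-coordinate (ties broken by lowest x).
Hull (CCW) = [(1, -6), (9, 4), (10, 6), (7, 6), (1, 3), (-10, -5)]

Graham scan procedure:
  1. Find the pivot p₀ = point with lowest y (tie → lowest x): (1, -6).
  2. Sort the remaining points by polar angle around p₀.
  3. Walk through sorted points, maintaining a stack; pop the top while the last three entries make a non-left turn (cross product ≤ 0).
  4. Final stack is the convex hull in CCW order: (1, -6), (9, 4), (10, 6), (7, 6), (1, 3), (-10, -5).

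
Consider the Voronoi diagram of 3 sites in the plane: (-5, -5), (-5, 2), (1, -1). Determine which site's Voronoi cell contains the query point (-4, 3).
Nearest site = (-5, 2)

The Voronoi cell of site s contains exactly those query points closer to s than to any other site. Compute squared distances from q = (-4, 3) to each site:
  (-5 − -4)² + (2 − 3)² = 2
  (1 − -4)² + (-1 − 3)² = 41
  (-5 − -4)² + (-5 − 3)² = 65
Minimum is attained by (-5, 2), so q lies in its Voronoi cell.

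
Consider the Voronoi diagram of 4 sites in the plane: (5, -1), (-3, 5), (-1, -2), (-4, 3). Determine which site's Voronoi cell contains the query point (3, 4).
Nearest site = (5, -1)

The Voronoi cell of site s contains exactly those query points closer to s than to any other site. Compute squared distances from q = (3, 4) to each site:
  (5 − 3)² + (-1 − 4)² = 29
  (-3 − 3)² + (5 − 4)² = 37
  (-4 − 3)² + (3 − 4)² = 50
  (-1 − 3)² + (-2 − 4)² = 52
Minimum is attained by (5, -1), so q lies in its Voronoi cell.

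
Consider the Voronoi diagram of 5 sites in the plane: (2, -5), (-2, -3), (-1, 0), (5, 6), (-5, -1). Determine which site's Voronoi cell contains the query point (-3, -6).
Nearest site = (-2, -3)

The Voronoi cell of site s contains exactly those query points closer to s than to any other site. Compute squared distances from q = (-3, -6) to each site:
  (-2 − -3)² + (-3 − -6)² = 10
  (2 − -3)² + (-5 − -6)² = 26
  (-5 − -3)² + (-1 − -6)² = 29
  (-1 − -3)² + (0 − -6)² = 40
  (5 − -3)² + (6 − -6)² = 208
Minimum is attained by (-2, -3), so q lies in its Voronoi cell.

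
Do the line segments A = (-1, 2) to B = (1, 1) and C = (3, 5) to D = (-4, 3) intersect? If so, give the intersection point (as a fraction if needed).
No (intersection of containing lines falls outside at least one segment)

Parametrize and solve: t = -13/11, s = 10/11. At least one of these is outside [0, 1], so the segments do not intersect.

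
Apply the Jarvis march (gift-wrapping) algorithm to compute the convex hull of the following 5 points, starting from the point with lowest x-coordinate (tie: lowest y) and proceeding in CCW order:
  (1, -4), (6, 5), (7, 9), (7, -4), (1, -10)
Hull (CCW) = [(1, -10), (7, -4), (7, 9), (1, -4)]

Jarvis march: at each step, from the current hull vertex p, select the next vertex q as the point such that every other point lies strictly to the left of (or on) the directed line p → q. (Equivalently: for every other point r, the cross product (q − p) × (r − p) ≥ 0.)
Starting point (lowest x, tie lowest y): (1, -10). Wrap until returning to start. Resulting hull: (1, -10), (7, -4), (7, 9), (1, -4).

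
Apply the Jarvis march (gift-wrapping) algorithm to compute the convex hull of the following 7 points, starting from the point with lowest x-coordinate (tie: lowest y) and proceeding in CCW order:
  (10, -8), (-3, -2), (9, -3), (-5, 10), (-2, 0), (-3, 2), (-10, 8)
Hull (CCW) = [(-10, 8), (-3, -2), (10, -8), (9, -3), (-5, 10)]

Jarvis march: at each step, from the current hull vertex p, select the next vertex q as the point such that every other point lies strictly to the left of (or on) the directed line p → q. (Equivalently: for every other point r, the cross product (q − p) × (r − p) ≥ 0.)
Starting point (lowest x, tie lowest y): (-10, 8). Wrap until returning to start. Resulting hull: (-10, 8), (-3, -2), (10, -8), (9, -3), (-5, 10).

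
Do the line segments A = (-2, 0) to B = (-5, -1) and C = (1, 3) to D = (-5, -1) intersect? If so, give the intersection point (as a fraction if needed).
Yes; intersection at (-5, -1) (t = 1 on AB, s = 1 on CD)

Parametrize AB as A + t(B − A) = (-2 + -3 t, 0 + -1 t) and CD as C + s(D − C) = (1 + -6 s, 3 + -4 s). Solve the linear system for (t, s). Determinant = -6 ≠ 0, so a unique intersection of the containing lines exists. Solution: t = 1, s = 1 — both in [0, 1], so the segments cross. Intersection point: (-5, -1).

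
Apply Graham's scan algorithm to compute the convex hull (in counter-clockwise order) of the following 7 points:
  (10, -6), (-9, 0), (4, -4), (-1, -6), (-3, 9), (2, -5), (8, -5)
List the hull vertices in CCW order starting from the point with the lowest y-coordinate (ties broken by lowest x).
Hull (CCW) = [(-1, -6), (10, -6), (-3, 9), (-9, 0)]

Graham scan procedure:
  1. Find the pivot p₀ = point with lowest y (tie → lowest x): (-1, -6).
  2. Sort the remaining points by polar angle around p₀.
  3. Walk through sorted points, maintaining a stack; pop the top while the last three entries make a non-left turn (cross product ≤ 0).
  4. Final stack is the convex hull in CCW order: (-1, -6), (10, -6), (-3, 9), (-9, 0).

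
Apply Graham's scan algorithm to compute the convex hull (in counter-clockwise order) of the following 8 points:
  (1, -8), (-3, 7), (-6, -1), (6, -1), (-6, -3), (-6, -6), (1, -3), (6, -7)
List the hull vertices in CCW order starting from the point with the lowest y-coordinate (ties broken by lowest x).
Hull (CCW) = [(1, -8), (6, -7), (6, -1), (-3, 7), (-6, -1), (-6, -6)]

Graham scan procedure:
  1. Find the pivot p₀ = point with lowest y (tie → lowest x): (1, -8).
  2. Sort the remaining points by polar angle around p₀.
  3. Walk through sorted points, maintaining a stack; pop the top while the last three entries make a non-left turn (cross product ≤ 0).
  4. Final stack is the convex hull in CCW order: (1, -8), (6, -7), (6, -1), (-3, 7), (-6, -1), (-6, -6).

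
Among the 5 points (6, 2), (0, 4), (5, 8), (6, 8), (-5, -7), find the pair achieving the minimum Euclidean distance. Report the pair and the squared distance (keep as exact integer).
Pair = ((5, 8), (6, 8)); squared distance = 1

Compute all C(5, 2) = 10 pairwise squared distances (x_i − x_j)² + (y_i − y_j)². The minimum is 1, attained by the pair ((5, 8), (6, 8)).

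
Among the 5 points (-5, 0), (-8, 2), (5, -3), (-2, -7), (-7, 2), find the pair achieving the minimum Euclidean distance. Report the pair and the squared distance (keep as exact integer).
Pair = ((-8, 2), (-7, 2)); squared distance = 1

Compute all C(5, 2) = 10 pairwise squared distances (x_i − x_j)² + (y_i − y_j)². The minimum is 1, attained by the pair ((-8, 2), (-7, 2)).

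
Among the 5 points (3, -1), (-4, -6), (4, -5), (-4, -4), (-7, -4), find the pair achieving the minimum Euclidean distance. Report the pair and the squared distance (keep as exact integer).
Pair = ((-4, -6), (-4, -4)); squared distance = 4

Compute all C(5, 2) = 10 pairwise squared distances (x_i − x_j)² + (y_i − y_j)². The minimum is 4, attained by the pair ((-4, -6), (-4, -4)).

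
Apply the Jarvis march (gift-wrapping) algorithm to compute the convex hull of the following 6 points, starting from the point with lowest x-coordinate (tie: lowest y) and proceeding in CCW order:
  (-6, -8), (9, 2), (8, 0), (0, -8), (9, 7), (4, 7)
Hull (CCW) = [(-6, -8), (0, -8), (8, 0), (9, 2), (9, 7), (4, 7)]

Jarvis march: at each step, from the current hull vertex p, select the next vertex q as the point such that every other point lies strictly to the left of (or on) the directed line p → q. (Equivalently: for every other point r, the cross product (q − p) × (r − p) ≥ 0.)
Starting point (lowest x, tie lowest y): (-6, -8). Wrap until returning to start. Resulting hull: (-6, -8), (0, -8), (8, 0), (9, 2), (9, 7), (4, 7).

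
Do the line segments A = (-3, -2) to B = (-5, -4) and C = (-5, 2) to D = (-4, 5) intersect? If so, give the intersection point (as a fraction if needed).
No (intersection of containing lines falls outside at least one segment)

Parametrize and solve: t = 5/2, s = -3. At least one of these is outside [0, 1], so the segments do not intersect.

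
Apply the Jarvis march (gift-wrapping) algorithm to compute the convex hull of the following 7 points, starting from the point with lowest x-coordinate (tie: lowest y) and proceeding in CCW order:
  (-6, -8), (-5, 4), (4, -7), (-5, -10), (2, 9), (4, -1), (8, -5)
Hull (CCW) = [(-6, -8), (-5, -10), (4, -7), (8, -5), (2, 9), (-5, 4)]

Jarvis march: at each step, from the current hull vertex p, select the next vertex q as the point such that every other point lies strictly to the left of (or on) the directed line p → q. (Equivalently: for every other point r, the cross product (q − p) × (r − p) ≥ 0.)
Starting point (lowest x, tie lowest y): (-6, -8). Wrap until returning to start. Resulting hull: (-6, -8), (-5, -10), (4, -7), (8, -5), (2, 9), (-5, 4).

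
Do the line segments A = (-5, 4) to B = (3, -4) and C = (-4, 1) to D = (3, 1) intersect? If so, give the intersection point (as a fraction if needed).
Yes; intersection at (-2, 1) (t = 3/8 on AB, s = 2/7 on CD)

Parametrize AB as A + t(B − A) = (-5 + 8 t, 4 + -8 t) and CD as C + s(D − C) = (-4 + 7 s, 1 + 0 s). Solve the linear system for (t, s). Determinant = -56 ≠ 0, so a unique intersection of the containing lines exists. Solution: t = 3/8, s = 2/7 — both in [0, 1], so the segments cross. Intersection point: (-2, 1).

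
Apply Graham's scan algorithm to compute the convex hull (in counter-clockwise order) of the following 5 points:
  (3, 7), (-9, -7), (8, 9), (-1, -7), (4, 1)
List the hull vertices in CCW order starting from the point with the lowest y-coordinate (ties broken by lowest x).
Hull (CCW) = [(-9, -7), (-1, -7), (4, 1), (8, 9), (3, 7)]

Graham scan procedure:
  1. Find the pivot p₀ = point with lowest y (tie → lowest x): (-9, -7).
  2. Sort the remaining points by polar angle around p₀.
  3. Walk through sorted points, maintaining a stack; pop the top while the last three entries make a non-left turn (cross product ≤ 0).
  4. Final stack is the convex hull in CCW order: (-9, -7), (-1, -7), (4, 1), (8, 9), (3, 7).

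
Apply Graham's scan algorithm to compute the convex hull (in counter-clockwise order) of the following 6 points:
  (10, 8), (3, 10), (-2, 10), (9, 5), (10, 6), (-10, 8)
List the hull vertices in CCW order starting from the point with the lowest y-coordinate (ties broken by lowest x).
Hull (CCW) = [(9, 5), (10, 6), (10, 8), (3, 10), (-2, 10), (-10, 8)]

Graham scan procedure:
  1. Find the pivot p₀ = point with lowest y (tie → lowest x): (9, 5).
  2. Sort the remaining points by polar angle around p₀.
  3. Walk through sorted points, maintaining a stack; pop the top while the last three entries make a non-left turn (cross product ≤ 0).
  4. Final stack is the convex hull in CCW order: (9, 5), (10, 6), (10, 8), (3, 10), (-2, 10), (-10, 8).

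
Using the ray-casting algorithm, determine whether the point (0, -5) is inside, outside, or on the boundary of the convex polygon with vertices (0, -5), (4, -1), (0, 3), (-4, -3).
The point (0, -5) lies on the polygon boundary

Boundary check: the query satisfies the collinearity and bounding-box conditions for some polygon edge, so it lies exactly on the boundary.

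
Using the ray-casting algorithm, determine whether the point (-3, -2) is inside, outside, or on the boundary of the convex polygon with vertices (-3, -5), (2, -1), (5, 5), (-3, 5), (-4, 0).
The point (-3, -2) lies strictly inside the polygon

Cast a horizontal ray to the right from the query point and count how many polygon edges it crosses (each edge strictly once or zero times, handled with the usual half-open convention). 
Parity of crossings → odd ⇒ inside.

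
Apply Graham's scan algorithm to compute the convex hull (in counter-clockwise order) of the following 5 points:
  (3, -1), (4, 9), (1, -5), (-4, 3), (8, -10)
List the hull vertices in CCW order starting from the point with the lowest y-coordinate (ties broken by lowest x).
Hull (CCW) = [(8, -10), (4, 9), (-4, 3), (1, -5)]

Graham scan procedure:
  1. Find the pivot p₀ = point with lowest y (tie → lowest x): (8, -10).
  2. Sort the remaining points by polar angle around p₀.
  3. Walk through sorted points, maintaining a stack; pop the top while the last three entries make a non-left turn (cross product ≤ 0).
  4. Final stack is the convex hull in CCW order: (8, -10), (4, 9), (-4, 3), (1, -5).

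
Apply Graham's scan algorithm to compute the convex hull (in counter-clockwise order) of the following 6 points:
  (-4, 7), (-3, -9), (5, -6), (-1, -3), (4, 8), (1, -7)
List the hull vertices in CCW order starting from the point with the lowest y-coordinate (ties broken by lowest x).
Hull (CCW) = [(-3, -9), (5, -6), (4, 8), (-4, 7)]

Graham scan procedure:
  1. Find the pivot p₀ = point with lowest y (tie → lowest x): (-3, -9).
  2. Sort the remaining points by polar angle around p₀.
  3. Walk through sorted points, maintaining a stack; pop the top while the last three entries make a non-left turn (cross product ≤ 0).
  4. Final stack is the convex hull in CCW order: (-3, -9), (5, -6), (4, 8), (-4, 7).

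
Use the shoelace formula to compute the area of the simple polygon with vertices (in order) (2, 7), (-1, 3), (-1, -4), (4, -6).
Area = 41

Shoelace formula: Area = (1/2) |Σ_i (x_i · y_{i+1} − x_{i+1} · y_i)| (indices mod n). Compute each cross term:
  (2)(3) − (-1)(7) = 13
  (-1)(-4) − (-1)(3) = 7
  (-1)(-6) − (4)(-4) = 22
  (4)(7) − (2)(-6) = 40
Sum = 82, so (signed) Area = 82/2 = 41, |Area| = 41.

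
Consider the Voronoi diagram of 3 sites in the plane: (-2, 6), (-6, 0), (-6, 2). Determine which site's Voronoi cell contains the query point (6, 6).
Nearest site = (-2, 6)

The Voronoi cell of site s contains exactly those query points closer to s than to any other site. Compute squared distances from q = (6, 6) to each site:
  (-2 − 6)² + (6 − 6)² = 64
  (-6 − 6)² + (2 − 6)² = 160
  (-6 − 6)² + (0 − 6)² = 180
Minimum is attained by (-2, 6), so q lies in its Voronoi cell.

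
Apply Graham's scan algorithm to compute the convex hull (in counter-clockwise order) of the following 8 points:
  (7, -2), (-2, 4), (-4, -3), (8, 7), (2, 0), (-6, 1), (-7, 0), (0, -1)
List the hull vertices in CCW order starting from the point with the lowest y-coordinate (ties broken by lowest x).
Hull (CCW) = [(-4, -3), (7, -2), (8, 7), (-2, 4), (-6, 1), (-7, 0)]

Graham scan procedure:
  1. Find the pivot p₀ = point with lowest y (tie → lowest x): (-4, -3).
  2. Sort the remaining points by polar angle around p₀.
  3. Walk through sorted points, maintaining a stack; pop the top while the last three entries make a non-left turn (cross product ≤ 0).
  4. Final stack is the convex hull in CCW order: (-4, -3), (7, -2), (8, 7), (-2, 4), (-6, 1), (-7, 0).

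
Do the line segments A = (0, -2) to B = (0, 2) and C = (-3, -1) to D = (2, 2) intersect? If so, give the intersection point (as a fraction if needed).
Yes; intersection at (0, 4/5) (t = 7/10 on AB, s = 3/5 on CD)

Parametrize AB as A + t(B − A) = (0 + 0 t, -2 + 4 t) and CD as C + s(D − C) = (-3 + 5 s, -1 + 3 s). Solve the linear system for (t, s). Determinant = 20 ≠ 0, so a unique intersection of the containing lines exists. Solution: t = 7/10, s = 3/5 — both in [0, 1], so the segments cross. Intersection point: (0, 4/5).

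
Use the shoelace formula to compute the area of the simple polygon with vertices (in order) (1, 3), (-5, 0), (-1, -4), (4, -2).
Area = 67/2

Shoelace formula: Area = (1/2) |Σ_i (x_i · y_{i+1} − x_{i+1} · y_i)| (indices mod n). Compute each cross term:
  (1)(0) − (-5)(3) = 15
  (-5)(-4) − (-1)(0) = 20
  (-1)(-2) − (4)(-4) = 18
  (4)(3) − (1)(-2) = 14
Sum = 67, so (signed) Area = 67/2 = 67/2, |Area| = 67/2.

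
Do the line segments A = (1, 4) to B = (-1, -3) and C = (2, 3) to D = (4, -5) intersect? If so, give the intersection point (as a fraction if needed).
No (intersection of containing lines falls outside at least one segment)

Parametrize and solve: t = -1/5, s = -3/10. At least one of these is outside [0, 1], so the segments do not intersect.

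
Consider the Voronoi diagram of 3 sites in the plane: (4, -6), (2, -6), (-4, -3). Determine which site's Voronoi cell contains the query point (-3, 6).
Nearest site = (-4, -3)

The Voronoi cell of site s contains exactly those query points closer to s than to any other site. Compute squared distances from q = (-3, 6) to each site:
  (-4 − -3)² + (-3 − 6)² = 82
  (2 − -3)² + (-6 − 6)² = 169
  (4 − -3)² + (-6 − 6)² = 193
Minimum is attained by (-4, -3), so q lies in its Voronoi cell.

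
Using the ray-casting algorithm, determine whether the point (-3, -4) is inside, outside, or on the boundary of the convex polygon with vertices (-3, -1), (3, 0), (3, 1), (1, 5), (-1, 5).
The point (-3, -4) lies strictly outside the polygon

Cast a horizontal ray to the right from the query point and count how many polygon edges it crosses (each edge strictly once or zero times, handled with the usual half-open convention). 
Parity of crossings → even ⇒ outside.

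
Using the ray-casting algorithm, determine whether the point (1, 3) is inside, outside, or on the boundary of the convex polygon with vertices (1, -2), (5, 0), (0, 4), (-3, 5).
The point (1, 3) lies strictly inside the polygon

Cast a horizontal ray to the right from the query point and count how many polygon edges it crosses (each edge strictly once or zero times, handled with the usual half-open convention). 
Parity of crossings → odd ⇒ inside.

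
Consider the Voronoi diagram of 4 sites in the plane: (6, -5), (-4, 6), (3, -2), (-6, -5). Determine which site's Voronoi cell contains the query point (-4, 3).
Nearest site = (-4, 6)

The Voronoi cell of site s contains exactly those query points closer to s than to any other site. Compute squared distances from q = (-4, 3) to each site:
  (-4 − -4)² + (6 − 3)² = 9
  (-6 − -4)² + (-5 − 3)² = 68
  (3 − -4)² + (-2 − 3)² = 74
  (6 − -4)² + (-5 − 3)² = 164
Minimum is attained by (-4, 6), so q lies in its Voronoi cell.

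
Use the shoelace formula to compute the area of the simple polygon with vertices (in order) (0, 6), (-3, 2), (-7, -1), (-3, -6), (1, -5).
Area = 101/2

Shoelace formula: Area = (1/2) |Σ_i (x_i · y_{i+1} − x_{i+1} · y_i)| (indices mod n). Compute each cross term:
  (0)(2) − (-3)(6) = 18
  (-3)(-1) − (-7)(2) = 17
  (-7)(-6) − (-3)(-1) = 39
  (-3)(-5) − (1)(-6) = 21
  (1)(6) − (0)(-5) = 6
Sum = 101, so (signed) Area = 101/2 = 101/2, |Area| = 101/2.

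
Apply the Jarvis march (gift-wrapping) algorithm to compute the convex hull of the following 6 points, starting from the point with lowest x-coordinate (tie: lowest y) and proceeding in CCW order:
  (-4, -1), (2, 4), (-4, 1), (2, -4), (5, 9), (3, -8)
Hull (CCW) = [(-4, -1), (3, -8), (5, 9), (-4, 1)]

Jarvis march: at each step, from the current hull vertex p, select the next vertex q as the point such that every other point lies strictly to the left of (or on) the directed line p → q. (Equivalently: for every other point r, the cross product (q − p) × (r − p) ≥ 0.)
Starting point (lowest x, tie lowest y): (-4, -1). Wrap until returning to start. Resulting hull: (-4, -1), (3, -8), (5, 9), (-4, 1).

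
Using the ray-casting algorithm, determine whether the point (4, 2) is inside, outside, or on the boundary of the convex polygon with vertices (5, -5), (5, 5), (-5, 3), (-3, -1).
The point (4, 2) lies strictly inside the polygon

Cast a horizontal ray to the right from the query point and count how many polygon edges it crosses (each edge strictly once or zero times, handled with the usual half-open convention). 
Parity of crossings → odd ⇒ inside.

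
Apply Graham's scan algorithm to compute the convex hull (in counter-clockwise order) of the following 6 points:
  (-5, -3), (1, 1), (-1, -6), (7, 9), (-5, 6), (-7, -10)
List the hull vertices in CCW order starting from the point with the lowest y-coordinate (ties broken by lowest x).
Hull (CCW) = [(-7, -10), (-1, -6), (7, 9), (-5, 6)]

Graham scan procedure:
  1. Find the pivot p₀ = point with lowest y (tie → lowest x): (-7, -10).
  2. Sort the remaining points by polar angle around p₀.
  3. Walk through sorted points, maintaining a stack; pop the top while the last three entries make a non-left turn (cross product ≤ 0).
  4. Final stack is the convex hull in CCW order: (-7, -10), (-1, -6), (7, 9), (-5, 6).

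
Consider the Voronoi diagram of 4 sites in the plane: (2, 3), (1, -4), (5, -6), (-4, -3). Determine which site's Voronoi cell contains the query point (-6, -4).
Nearest site = (-4, -3)

The Voronoi cell of site s contains exactly those query points closer to s than to any other site. Compute squared distances from q = (-6, -4) to each site:
  (-4 − -6)² + (-3 − -4)² = 5
  (1 − -6)² + (-4 − -4)² = 49
  (2 − -6)² + (3 − -4)² = 113
  (5 − -6)² + (-6 − -4)² = 125
Minimum is attained by (-4, -3), so q lies in its Voronoi cell.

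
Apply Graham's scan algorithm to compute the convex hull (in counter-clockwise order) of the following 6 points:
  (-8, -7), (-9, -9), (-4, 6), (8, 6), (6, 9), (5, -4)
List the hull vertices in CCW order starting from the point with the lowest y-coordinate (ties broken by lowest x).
Hull (CCW) = [(-9, -9), (5, -4), (8, 6), (6, 9), (-4, 6)]

Graham scan procedure:
  1. Find the pivot p₀ = point with lowest y (tie → lowest x): (-9, -9).
  2. Sort the remaining points by polar angle around p₀.
  3. Walk through sorted points, maintaining a stack; pop the top while the last three entries make a non-left turn (cross product ≤ 0).
  4. Final stack is the convex hull in CCW order: (-9, -9), (5, -4), (8, 6), (6, 9), (-4, 6).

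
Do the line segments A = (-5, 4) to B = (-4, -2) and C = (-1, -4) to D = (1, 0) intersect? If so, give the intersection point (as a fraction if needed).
No (intersection of containing lines falls outside at least one segment)

Parametrize and solve: t = 2, s = -1. At least one of these is outside [0, 1], so the segments do not intersect.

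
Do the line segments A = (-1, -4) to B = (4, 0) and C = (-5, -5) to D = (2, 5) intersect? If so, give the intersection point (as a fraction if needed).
No (intersection of containing lines falls outside at least one segment)

Parametrize and solve: t = -3/2, s = -1/2. At least one of these is outside [0, 1], so the segments do not intersect.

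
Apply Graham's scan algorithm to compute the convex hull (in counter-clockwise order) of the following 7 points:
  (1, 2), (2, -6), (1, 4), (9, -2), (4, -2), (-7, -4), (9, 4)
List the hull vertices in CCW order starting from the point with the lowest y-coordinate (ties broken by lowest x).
Hull (CCW) = [(2, -6), (9, -2), (9, 4), (1, 4), (-7, -4)]

Graham scan procedure:
  1. Find the pivot p₀ = point with lowest y (tie → lowest x): (2, -6).
  2. Sort the remaining points by polar angle around p₀.
  3. Walk through sorted points, maintaining a stack; pop the top while the last three entries make a non-left turn (cross product ≤ 0).
  4. Final stack is the convex hull in CCW order: (2, -6), (9, -2), (9, 4), (1, 4), (-7, -4).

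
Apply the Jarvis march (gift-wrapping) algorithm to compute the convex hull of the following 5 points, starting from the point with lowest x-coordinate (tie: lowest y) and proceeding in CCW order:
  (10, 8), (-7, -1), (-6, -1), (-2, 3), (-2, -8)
Hull (CCW) = [(-7, -1), (-2, -8), (10, 8), (-2, 3)]

Jarvis march: at each step, from the current hull vertex p, select the next vertex q as the point such that every other point lies strictly to the left of (or on) the directed line p → q. (Equivalently: for every other point r, the cross product (q − p) × (r − p) ≥ 0.)
Starting point (lowest x, tie lowest y): (-7, -1). Wrap until returning to start. Resulting hull: (-7, -1), (-2, -8), (10, 8), (-2, 3).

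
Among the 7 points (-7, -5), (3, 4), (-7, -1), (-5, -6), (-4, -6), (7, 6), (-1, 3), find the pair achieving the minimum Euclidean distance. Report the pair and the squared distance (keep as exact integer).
Pair = ((-5, -6), (-4, -6)); squared distance = 1

Compute all C(7, 2) = 21 pairwise squared distances (x_i − x_j)² + (y_i − y_j)². The minimum is 1, attained by the pair ((-5, -6), (-4, -6)).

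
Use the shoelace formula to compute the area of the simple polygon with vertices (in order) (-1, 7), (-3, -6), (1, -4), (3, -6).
Area = 33

Shoelace formula: Area = (1/2) |Σ_i (x_i · y_{i+1} − x_{i+1} · y_i)| (indices mod n). Compute each cross term:
  (-1)(-6) − (-3)(7) = 27
  (-3)(-4) − (1)(-6) = 18
  (1)(-6) − (3)(-4) = 6
  (3)(7) − (-1)(-6) = 15
Sum = 66, so (signed) Area = 66/2 = 33, |Area| = 33.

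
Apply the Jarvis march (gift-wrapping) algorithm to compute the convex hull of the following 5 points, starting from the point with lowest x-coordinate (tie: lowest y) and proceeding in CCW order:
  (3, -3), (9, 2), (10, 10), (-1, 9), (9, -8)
Hull (CCW) = [(-1, 9), (3, -3), (9, -8), (10, 10)]

Jarvis march: at each step, from the current hull vertex p, select the next vertex q as the point such that every other point lies strictly to the left of (or on) the directed line p → q. (Equivalently: for every other point r, the cross product (q − p) × (r − p) ≥ 0.)
Starting point (lowest x, tie lowest y): (-1, 9). Wrap until returning to start. Resulting hull: (-1, 9), (3, -3), (9, -8), (10, 10).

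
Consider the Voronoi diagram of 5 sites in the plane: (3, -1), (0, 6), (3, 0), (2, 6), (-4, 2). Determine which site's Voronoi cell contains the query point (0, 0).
Nearest site = (3, 0)

The Voronoi cell of site s contains exactly those query points closer to s than to any other site. Compute squared distances from q = (0, 0) to each site:
  (3 − 0)² + (0 − 0)² = 9
  (3 − 0)² + (-1 − 0)² = 10
  (-4 − 0)² + (2 − 0)² = 20
  (0 − 0)² + (6 − 0)² = 36
  (2 − 0)² + (6 − 0)² = 40
Minimum is attained by (3, 0), so q lies in its Voronoi cell.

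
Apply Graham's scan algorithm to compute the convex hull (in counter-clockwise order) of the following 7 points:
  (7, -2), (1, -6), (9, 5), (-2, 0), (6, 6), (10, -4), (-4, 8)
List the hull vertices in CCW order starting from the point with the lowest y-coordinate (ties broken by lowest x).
Hull (CCW) = [(1, -6), (10, -4), (9, 5), (6, 6), (-4, 8), (-2, 0)]

Graham scan procedure:
  1. Find the pivot p₀ = point with lowest y (tie → lowest x): (1, -6).
  2. Sort the remaining points by polar angle around p₀.
  3. Walk through sorted points, maintaining a stack; pop the top while the last three entries make a non-left turn (cross product ≤ 0).
  4. Final stack is the convex hull in CCW order: (1, -6), (10, -4), (9, 5), (6, 6), (-4, 8), (-2, 0).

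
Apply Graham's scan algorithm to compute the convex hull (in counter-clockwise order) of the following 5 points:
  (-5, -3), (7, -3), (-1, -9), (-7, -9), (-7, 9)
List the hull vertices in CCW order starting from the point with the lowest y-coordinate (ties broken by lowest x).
Hull (CCW) = [(-7, -9), (-1, -9), (7, -3), (-7, 9)]

Graham scan procedure:
  1. Find the pivot p₀ = point with lowest y (tie → lowest x): (-7, -9).
  2. Sort the remaining points by polar angle around p₀.
  3. Walk through sorted points, maintaining a stack; pop the top while the last three entries make a non-left turn (cross product ≤ 0).
  4. Final stack is the convex hull in CCW order: (-7, -9), (-1, -9), (7, -3), (-7, 9).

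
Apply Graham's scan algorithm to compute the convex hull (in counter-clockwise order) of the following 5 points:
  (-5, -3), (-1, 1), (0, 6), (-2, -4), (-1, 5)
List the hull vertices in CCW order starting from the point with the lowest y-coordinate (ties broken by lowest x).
Hull (CCW) = [(-2, -4), (0, 6), (-1, 5), (-5, -3)]

Graham scan procedure:
  1. Find the pivot p₀ = point with lowest y (tie → lowest x): (-2, -4).
  2. Sort the remaining points by polar angle around p₀.
  3. Walk through sorted points, maintaining a stack; pop the top while the last three entries make a non-left turn (cross product ≤ 0).
  4. Final stack is the convex hull in CCW order: (-2, -4), (0, 6), (-1, 5), (-5, -3).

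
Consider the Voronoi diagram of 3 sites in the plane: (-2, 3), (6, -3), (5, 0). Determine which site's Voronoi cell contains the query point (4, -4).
Nearest site = (6, -3)

The Voronoi cell of site s contains exactly those query points closer to s than to any other site. Compute squared distances from q = (4, -4) to each site:
  (6 − 4)² + (-3 − -4)² = 5
  (5 − 4)² + (0 − -4)² = 17
  (-2 − 4)² + (3 − -4)² = 85
Minimum is attained by (6, -3), so q lies in its Voronoi cell.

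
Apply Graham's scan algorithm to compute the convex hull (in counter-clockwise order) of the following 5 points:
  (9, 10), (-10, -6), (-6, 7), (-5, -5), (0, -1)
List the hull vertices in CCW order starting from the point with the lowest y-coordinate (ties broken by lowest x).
Hull (CCW) = [(-10, -6), (-5, -5), (0, -1), (9, 10), (-6, 7)]

Graham scan procedure:
  1. Find the pivot p₀ = point with lowest y (tie → lowest x): (-10, -6).
  2. Sort the remaining points by polar angle around p₀.
  3. Walk through sorted points, maintaining a stack; pop the top while the last three entries make a non-left turn (cross product ≤ 0).
  4. Final stack is the convex hull in CCW order: (-10, -6), (-5, -5), (0, -1), (9, 10), (-6, 7).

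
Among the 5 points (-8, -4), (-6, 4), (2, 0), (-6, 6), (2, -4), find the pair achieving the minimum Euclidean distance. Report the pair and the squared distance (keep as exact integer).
Pair = ((-6, 4), (-6, 6)); squared distance = 4

Compute all C(5, 2) = 10 pairwise squared distances (x_i − x_j)² + (y_i − y_j)². The minimum is 4, attained by the pair ((-6, 4), (-6, 6)).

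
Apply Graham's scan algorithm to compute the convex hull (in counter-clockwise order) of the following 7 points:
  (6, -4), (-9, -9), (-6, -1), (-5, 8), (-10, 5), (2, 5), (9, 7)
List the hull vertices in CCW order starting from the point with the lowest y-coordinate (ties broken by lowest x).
Hull (CCW) = [(-9, -9), (6, -4), (9, 7), (-5, 8), (-10, 5)]

Graham scan procedure:
  1. Find the pivot p₀ = point with lowest y (tie → lowest x): (-9, -9).
  2. Sort the remaining points by polar angle around p₀.
  3. Walk through sorted points, maintaining a stack; pop the top while the last three entries make a non-left turn (cross product ≤ 0).
  4. Final stack is the convex hull in CCW order: (-9, -9), (6, -4), (9, 7), (-5, 8), (-10, 5).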